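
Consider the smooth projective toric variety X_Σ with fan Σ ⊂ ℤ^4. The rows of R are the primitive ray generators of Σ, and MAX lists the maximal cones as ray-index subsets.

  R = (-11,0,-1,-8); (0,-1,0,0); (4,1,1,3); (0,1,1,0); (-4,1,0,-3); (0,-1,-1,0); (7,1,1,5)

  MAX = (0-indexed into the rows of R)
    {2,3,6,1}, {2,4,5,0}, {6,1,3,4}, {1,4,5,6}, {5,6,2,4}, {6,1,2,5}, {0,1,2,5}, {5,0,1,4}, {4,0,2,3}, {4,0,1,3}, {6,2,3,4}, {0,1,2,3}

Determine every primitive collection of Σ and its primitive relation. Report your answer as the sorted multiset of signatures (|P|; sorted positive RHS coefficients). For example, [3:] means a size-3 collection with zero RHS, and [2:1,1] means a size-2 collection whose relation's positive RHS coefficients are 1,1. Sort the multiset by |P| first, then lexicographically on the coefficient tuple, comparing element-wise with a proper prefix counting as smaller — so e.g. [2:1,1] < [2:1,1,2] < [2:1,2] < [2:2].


3 minimal non-faces of Δ(Σ) (on 7 rays):

  P={3,5}:  v_{3} + v_{5} = 0  ⟹  sig = [2:]
  P={0,6}:  v_{0} + v_{6} = v_{4}  ⟹  sig = [2:1]
  P={1,2,4}:  v_{1} + v_{2} + v_{4} = v_{3}  ⟹  sig = [3:1]

Hence PRS(X_Σ) =
    |P|=2: 2 collections, coeffs (), (1)
    |P|=3: 1 collection, coeffs (1)


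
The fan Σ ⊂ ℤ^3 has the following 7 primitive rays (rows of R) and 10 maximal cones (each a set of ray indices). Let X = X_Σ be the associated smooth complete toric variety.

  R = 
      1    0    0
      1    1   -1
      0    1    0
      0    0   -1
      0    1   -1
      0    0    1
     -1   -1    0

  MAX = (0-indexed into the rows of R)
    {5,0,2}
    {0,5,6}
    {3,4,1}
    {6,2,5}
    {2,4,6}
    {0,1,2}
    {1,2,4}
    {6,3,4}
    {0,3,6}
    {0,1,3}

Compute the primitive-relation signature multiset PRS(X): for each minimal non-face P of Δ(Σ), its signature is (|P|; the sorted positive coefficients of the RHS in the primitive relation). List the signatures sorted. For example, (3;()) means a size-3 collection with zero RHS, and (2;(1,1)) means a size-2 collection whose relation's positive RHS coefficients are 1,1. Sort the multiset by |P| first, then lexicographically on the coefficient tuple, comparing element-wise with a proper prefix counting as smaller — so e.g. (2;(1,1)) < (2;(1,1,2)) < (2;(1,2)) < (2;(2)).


Primitive collections (7):

  • {3,5}:  v_{3} + v_{5} = 0 ; sig = (2;())
  • {0,4}:  v_{0} + v_{4} = v_{1} ; sig = (2;(1))
  • {1,6}:  v_{1} + v_{6} = v_{3} ; sig = (2;(1))
  • {2,3}:  v_{2} + v_{3} = v_{4} ; sig = (2;(1))
  • {4,5}:  v_{4} + v_{5} = v_{2} ; sig = (2;(1))
  • {1,5}:  v_{1} + v_{5} = v_{0} + v_{2} ; sig = (2;(1,1))
  • {0,2,6}:  v_{0} + v_{2} + v_{6} = 0 ; sig = (3;())

so the primitive-relation signature multiset is
[(2;()), (2;(1)), (2;(1)), (2;(1)), (2;(1)), (2;(1,1)), (3;())]


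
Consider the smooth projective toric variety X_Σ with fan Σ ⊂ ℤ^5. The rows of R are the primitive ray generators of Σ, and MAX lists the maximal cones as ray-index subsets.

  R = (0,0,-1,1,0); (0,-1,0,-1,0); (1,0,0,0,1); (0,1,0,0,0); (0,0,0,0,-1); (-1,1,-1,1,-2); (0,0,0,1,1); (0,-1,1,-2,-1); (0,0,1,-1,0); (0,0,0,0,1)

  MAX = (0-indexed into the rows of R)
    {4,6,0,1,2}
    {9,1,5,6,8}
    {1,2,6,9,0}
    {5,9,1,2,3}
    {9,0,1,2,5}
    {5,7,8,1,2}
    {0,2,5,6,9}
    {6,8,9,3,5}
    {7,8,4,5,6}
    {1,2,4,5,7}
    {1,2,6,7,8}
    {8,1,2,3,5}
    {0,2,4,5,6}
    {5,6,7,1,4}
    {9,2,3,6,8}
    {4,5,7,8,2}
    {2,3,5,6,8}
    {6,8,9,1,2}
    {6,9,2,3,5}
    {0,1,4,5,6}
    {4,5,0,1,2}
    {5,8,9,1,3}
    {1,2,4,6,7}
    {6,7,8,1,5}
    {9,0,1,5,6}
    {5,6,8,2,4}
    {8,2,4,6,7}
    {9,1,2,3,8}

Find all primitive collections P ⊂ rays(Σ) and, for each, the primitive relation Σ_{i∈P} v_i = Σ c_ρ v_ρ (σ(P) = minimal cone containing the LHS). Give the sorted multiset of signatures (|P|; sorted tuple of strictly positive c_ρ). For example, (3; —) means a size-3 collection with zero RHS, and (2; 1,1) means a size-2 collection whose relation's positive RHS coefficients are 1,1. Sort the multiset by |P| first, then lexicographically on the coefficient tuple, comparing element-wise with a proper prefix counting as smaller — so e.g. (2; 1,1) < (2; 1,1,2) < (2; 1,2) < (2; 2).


Minimal non-faces — 12 found among 10 rays, 28 max cones:

  P={0,8}:  v_{0} + v_{8} = 0  ⇒ sig = (2; —)
  P={4,9}:  v_{4} + v_{9} = 0  ⇒ sig = (2; —)
  P={0,7}:  v_{0} + v_{7} = v_{1} + v_{4}  ⇒ sig = (2; 1,1)
  P={7,9}:  v_{7} + v_{9} = v_{1} + v_{8}  ⇒ sig = (2; 1,1)
  P={0,3}:  v_{0} + v_{3} = v_{2} + v_{5} + v_{9}  ⇒ sig = (2; 1,1,1)
  P={3,4}:  v_{3} + v_{4} = v_{2} + v_{5} + v_{8}  ⇒ sig = (2; 1,1,1)
  P={3,7}:  v_{3} + v_{7} = v_{1} + v_{2} + v_{5} + 2·v_{8}  ⇒ sig = (2; 1,1,1,2)
  P={1,3,6}:  v_{1} + v_{3} + v_{6} = v_{9}  ⇒ sig = (3; 1)
  P={1,4,8}:  v_{1} + v_{4} + v_{8} = v_{7}  ⇒ sig = (3; 1)
  P={1,2,5,6}:  v_{1} + v_{2} + v_{5} + v_{6} = v_{0}  ⇒ sig = (4; 1)
  P={2,5,6,7}:  v_{2} + v_{5} + v_{6} + v_{7} = v_{4}  ⇒ sig = (4; 1)
  P={2,5,8,9}:  v_{2} + v_{5} + v_{8} + v_{9} = v_{3}  ⇒ sig = (4; 1)

Hence PRS(X_Σ) =
{ (2; —) ×2,  (2; 1,1) ×2,  (2; 1,1,1) ×2,  (2; 1,1,1,2),  (3; 1) ×2,  (4; 1) ×3 }


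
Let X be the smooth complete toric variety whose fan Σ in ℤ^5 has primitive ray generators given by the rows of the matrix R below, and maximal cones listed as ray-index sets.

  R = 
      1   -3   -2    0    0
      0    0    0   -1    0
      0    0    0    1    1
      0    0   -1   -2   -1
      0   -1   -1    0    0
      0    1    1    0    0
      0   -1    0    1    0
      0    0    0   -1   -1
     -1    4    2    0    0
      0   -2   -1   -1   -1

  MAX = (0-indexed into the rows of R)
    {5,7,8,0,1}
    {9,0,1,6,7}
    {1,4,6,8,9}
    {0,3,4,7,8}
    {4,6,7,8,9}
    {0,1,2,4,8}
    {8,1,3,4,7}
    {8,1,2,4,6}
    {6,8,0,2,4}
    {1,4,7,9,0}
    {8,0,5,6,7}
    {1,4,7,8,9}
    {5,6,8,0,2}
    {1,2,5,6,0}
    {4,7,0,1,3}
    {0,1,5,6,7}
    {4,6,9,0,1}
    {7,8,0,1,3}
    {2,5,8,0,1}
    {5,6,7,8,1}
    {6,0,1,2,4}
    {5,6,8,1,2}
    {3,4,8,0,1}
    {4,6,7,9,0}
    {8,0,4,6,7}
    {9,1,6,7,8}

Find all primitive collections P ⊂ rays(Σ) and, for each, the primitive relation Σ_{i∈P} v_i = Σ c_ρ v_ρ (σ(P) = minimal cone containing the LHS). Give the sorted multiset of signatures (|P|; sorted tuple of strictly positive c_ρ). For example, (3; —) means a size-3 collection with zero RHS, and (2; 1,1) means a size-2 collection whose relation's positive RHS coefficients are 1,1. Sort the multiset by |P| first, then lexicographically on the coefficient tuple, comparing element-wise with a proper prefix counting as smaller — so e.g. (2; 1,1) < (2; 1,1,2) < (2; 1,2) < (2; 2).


Δ(Σ) — 10 vertices, 12 min non-faces:

  P={2,7}:  v_{2} + v_{7} = 0  so sig = (2; —)
  P={4,5}:  v_{4} + v_{5} = 0  so sig = (2; —)
  P={3,6}:  v_{3} + v_{6} = v_{4} + v_{7}  so sig = (2; 1,1)
  P={2,9}:  v_{2} + v_{9} = v_{1} + v_{4} + v_{6}  so sig = (2; 1,1,1)
  P={5,9}:  v_{5} + v_{9} = v_{1} + v_{6} + v_{7}  so sig = (2; 1,1,1)
  P={2,3}:  v_{2} + v_{3} = v_{0} + v_{1} + v_{4} + v_{8}  so sig = (2; 1,1,1,1)
  P={3,5}:  v_{3} + v_{5} = v_{0} + v_{1} + v_{7} + v_{8}  so sig = (2; 1,1,1,1)
  P={3,9}:  v_{3} + v_{9} = v_{1} + 2·v_{4} + 2·v_{7}  so sig = (2; 1,2,2)
  P={0,8,9}:  v_{0} + v_{8} + v_{9} = v_{4} + v_{7}  so sig = (3; 1,1)
  P={0,1,6,8}:  v_{0} + v_{1} + v_{6} + v_{8} = 0  so sig = (4; —)
  P={1,4,6,7}:  v_{1} + v_{4} + v_{6} + v_{7} = v_{9}  so sig = (4; 1)
  P={0,1,4,7,8}:  v_{0} + v_{1} + v_{4} + v_{7} + v_{8} = v_{3}  so sig = (5; 1)

so the primitive-relation signature multiset is
{ (2; —) ×2,  (2; 1,1),  (2; 1,1,1) ×2,  (2; 1,1,1,1) ×2,  (2; 1,2,2),  (3; 1,1),  (4; —),  (4; 1),  (5; 1) }


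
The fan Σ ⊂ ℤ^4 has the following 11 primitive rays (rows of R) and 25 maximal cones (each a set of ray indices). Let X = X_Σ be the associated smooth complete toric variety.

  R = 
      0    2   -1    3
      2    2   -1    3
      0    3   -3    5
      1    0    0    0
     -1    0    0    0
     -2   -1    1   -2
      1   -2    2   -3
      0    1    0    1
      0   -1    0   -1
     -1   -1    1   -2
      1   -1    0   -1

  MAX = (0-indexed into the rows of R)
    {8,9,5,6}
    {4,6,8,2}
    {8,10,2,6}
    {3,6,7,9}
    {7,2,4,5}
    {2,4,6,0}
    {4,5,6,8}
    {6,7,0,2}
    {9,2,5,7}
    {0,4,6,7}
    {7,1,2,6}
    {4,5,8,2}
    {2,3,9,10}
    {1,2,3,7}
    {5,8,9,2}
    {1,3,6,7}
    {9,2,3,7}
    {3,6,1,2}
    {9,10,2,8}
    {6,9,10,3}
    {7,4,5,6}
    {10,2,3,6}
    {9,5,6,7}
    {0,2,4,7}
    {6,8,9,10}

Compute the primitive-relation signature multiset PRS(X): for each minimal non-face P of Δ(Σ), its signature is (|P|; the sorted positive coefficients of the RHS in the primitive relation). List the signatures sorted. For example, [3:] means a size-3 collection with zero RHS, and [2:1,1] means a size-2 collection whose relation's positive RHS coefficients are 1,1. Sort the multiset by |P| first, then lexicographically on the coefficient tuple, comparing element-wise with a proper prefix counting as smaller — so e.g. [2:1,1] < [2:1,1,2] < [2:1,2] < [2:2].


Σ has 23 primitive collections:

  {3,4}:  v_{3} + v_{4} = 0 ; sig = [2:]
  {7,8}:  v_{7} + v_{8} = 0 ; sig = [2:]
  {1,5}:  v_{1} + v_{5} = v_{7} ; sig = [2:1]
  {3,5}:  v_{3} + v_{5} = v_{9} ; sig = [2:1]
  {3,8}:  v_{3} + v_{8} = v_{10} ; sig = [2:1]
  {4,9}:  v_{4} + v_{9} = v_{5} ; sig = [2:1]
  {4,10}:  v_{4} + v_{10} = v_{8} ; sig = [2:1]
  {7,10}:  v_{7} + v_{10} = v_{3} ; sig = [2:1]
  {0,9}:  v_{0} + v_{9} = v_{4} + v_{7} ; sig = [2:1,1]
  {0,10}:  v_{0} + v_{10} = v_{2} + v_{6} ; sig = [2:1,1]
  {1,9}:  v_{1} + v_{9} = v_{3} + v_{7} ; sig = [2:1,1]
  {5,10}:  v_{5} + v_{10} = v_{8} + v_{9} ; sig = [2:1,1]
  {0,3}:  v_{0} + v_{3} = v_{2} + v_{6} + v_{7} ; sig = [2:1,1,1]
  {0,8}:  v_{0} + v_{8} = v_{2} + v_{4} + v_{6} ; sig = [2:1,1,1]
  {1,4}:  v_{1} + v_{4} = v_{2} + v_{6} + v_{7} ; sig = [2:1,1,1]
  {1,8}:  v_{1} + v_{8} = v_{2} + v_{3} + v_{6} ; sig = [2:1,1,1]
  {1,10}:  v_{1} + v_{10} = v_{2} + 2·v_{3} + v_{6} ; sig = [2:1,1,2]
  {0,5}:  v_{0} + v_{5} = 2·v_{4} + v_{7} ; sig = [2:1,2]
  {0,1}:  v_{0} + v_{1} = 2·v_{2} + 2·v_{6} + 2·v_{7} ; sig = [2:2,2,2]
  {2,6,9}:  v_{2} + v_{6} + v_{9} = 0 ; sig = [3:]
  {2,5,6}:  v_{2} + v_{5} + v_{6} = v_{4} ; sig = [3:1]
  {2,3,6,7}:  v_{2} + v_{3} + v_{6} + v_{7} = v_{1} ; sig = [4:1]
  {2,4,6,7}:  v_{2} + v_{4} + v_{6} + v_{7} = v_{0} ; sig = [4:1]

Signatures (|P|; sorted positive RHS coefficients), sorted:
{ [2:] ×2,  [2:1] ×6,  [2:1,1] ×4,  [2:1,1,1] ×4,  [2:1,1,2],  [2:1,2],  [2:2,2,2],  [3:],  [3:1],  [4:1] ×2 }


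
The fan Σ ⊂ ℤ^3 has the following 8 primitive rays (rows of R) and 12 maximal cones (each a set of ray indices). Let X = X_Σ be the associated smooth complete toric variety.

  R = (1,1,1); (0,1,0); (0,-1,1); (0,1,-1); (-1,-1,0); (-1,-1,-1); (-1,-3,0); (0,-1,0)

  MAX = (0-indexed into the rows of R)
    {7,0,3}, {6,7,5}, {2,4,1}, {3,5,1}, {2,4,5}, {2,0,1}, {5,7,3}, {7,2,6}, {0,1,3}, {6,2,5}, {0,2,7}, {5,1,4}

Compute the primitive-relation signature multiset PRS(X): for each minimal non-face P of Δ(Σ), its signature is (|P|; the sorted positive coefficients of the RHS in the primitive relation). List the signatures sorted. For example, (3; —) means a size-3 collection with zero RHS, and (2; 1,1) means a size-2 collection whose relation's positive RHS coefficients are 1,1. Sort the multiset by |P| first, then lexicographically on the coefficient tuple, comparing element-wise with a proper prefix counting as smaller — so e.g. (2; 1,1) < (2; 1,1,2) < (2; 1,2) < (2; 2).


The 12 primitive collections of Σ (r=8, n=3):

  P = {0,5}:  v_{0} + v_{5} = 0  so sig = (2; —)
  P = {1,7}:  v_{1} + v_{7} = 0  so sig = (2; —)
  P = {2,3}:  v_{2} + v_{3} = 0  so sig = (2; —)
  P = {0,4}:  v_{0} + v_{4} = v_{1} + v_{2}  so sig = (2; 1,1)
  P = {0,6}:  v_{0} + v_{6} = v_{2} + v_{7}  so sig = (2; 1,1)
  P = {1,6}:  v_{1} + v_{6} = v_{2} + v_{5}  so sig = (2; 1,1)
  P = {3,4}:  v_{3} + v_{4} = v_{1} + v_{5}  so sig = (2; 1,1)
  P = {3,6}:  v_{3} + v_{6} = v_{5} + v_{7}  so sig = (2; 1,1)
  P = {4,7}:  v_{4} + v_{7} = v_{2} + v_{5}  so sig = (2; 1,1)
  P = {4,6}:  v_{4} + v_{6} = 2·v_{2} + 2·v_{5}  so sig = (2; 2,2)
  P = {1,2,5}:  v_{1} + v_{2} + v_{5} = v_{4}  so sig = (3; 1)
  P = {2,5,7}:  v_{2} + v_{5} + v_{7} = v_{6}  so sig = (3; 1)

so the primitive-relation signature multiset is
    (2; —)
    (2; —)
    (2; —)
    (2; 1,1)
    (2; 1,1)
    (2; 1,1)
    (2; 1,1)
    (2; 1,1)
    (2; 1,1)
    (2; 2,2)
    (3; 1)
    (3; 1)


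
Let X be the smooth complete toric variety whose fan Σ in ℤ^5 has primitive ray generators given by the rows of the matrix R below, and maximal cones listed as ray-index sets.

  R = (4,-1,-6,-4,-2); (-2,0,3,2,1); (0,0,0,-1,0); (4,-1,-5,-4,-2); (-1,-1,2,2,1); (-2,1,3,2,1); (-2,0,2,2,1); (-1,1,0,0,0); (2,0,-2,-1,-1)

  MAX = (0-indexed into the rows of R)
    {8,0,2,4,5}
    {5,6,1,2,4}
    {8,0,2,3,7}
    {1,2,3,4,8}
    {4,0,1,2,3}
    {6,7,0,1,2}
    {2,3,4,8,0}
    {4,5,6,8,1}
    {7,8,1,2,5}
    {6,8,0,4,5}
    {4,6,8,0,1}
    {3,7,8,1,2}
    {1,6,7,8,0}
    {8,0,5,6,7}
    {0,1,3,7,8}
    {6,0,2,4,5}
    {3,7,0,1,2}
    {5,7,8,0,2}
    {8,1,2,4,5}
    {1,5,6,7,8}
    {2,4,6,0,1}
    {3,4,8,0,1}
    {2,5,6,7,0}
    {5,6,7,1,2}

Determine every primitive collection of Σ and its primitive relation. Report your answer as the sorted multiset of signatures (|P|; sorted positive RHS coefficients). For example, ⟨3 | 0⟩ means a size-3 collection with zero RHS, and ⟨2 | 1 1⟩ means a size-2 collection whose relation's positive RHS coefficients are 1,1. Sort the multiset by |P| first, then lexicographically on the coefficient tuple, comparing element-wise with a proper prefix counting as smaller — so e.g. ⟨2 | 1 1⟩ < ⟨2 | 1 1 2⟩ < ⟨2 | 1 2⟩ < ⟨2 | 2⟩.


|primitive collections| = 6. Relations:

  {4,7}:  v_{4} + v_{7} = v_{6} ; sig = ⟨2 | 1⟩
  {3,5}:  v_{3} + v_{5} = v_{2} + v_{8} ; sig = ⟨2 | 1 1⟩
  {3,6}:  v_{3} + v_{6} = v_{0} + v_{1} ; sig = ⟨2 | 1 1⟩
  {0,1,5}:  v_{0} + v_{1} + v_{5} = 0 ; sig = ⟨3 | 0⟩
  {2,6,8}:  v_{2} + v_{6} + v_{8} = 0 ; sig = ⟨3 | 0⟩
  {0,1,2,8}:  v_{0} + v_{1} + v_{2} + v_{8} = v_{3} ; sig = ⟨4 | 1⟩

Signatures (|P|; sorted positive RHS coefficients), sorted:
[⟨2 | 1⟩, ⟨2 | 1 1⟩, ⟨2 | 1 1⟩, ⟨3 | 0⟩, ⟨3 | 0⟩, ⟨4 | 1⟩]


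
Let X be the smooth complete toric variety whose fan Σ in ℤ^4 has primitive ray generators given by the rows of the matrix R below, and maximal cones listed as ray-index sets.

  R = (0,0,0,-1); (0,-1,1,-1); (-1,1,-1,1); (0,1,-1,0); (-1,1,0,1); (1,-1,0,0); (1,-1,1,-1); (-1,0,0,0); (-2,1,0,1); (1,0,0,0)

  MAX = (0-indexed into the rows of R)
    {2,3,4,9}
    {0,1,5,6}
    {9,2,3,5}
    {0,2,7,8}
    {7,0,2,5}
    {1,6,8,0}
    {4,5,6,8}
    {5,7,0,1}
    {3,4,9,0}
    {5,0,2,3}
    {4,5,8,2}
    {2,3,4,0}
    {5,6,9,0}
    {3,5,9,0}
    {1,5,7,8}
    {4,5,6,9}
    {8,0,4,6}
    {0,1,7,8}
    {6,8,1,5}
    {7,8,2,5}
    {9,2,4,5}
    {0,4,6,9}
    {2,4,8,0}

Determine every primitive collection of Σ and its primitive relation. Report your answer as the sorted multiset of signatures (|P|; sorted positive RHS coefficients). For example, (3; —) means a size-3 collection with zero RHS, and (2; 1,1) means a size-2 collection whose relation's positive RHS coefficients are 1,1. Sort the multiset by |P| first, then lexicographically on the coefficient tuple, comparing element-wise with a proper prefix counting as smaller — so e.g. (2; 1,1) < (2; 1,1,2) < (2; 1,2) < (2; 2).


Primitive collections (16):

  P = {2,6}:  v_{2} + v_{6} = 0  so sig = (2; —)
  P = {7,9}:  v_{7} + v_{9} = 0  so sig = (2; —)
  P = {1,2}:  v_{1} + v_{2} = v_{7}  so sig = (2; 1)
  P = {1,3}:  v_{1} + v_{3} = v_{0}  so sig = (2; 1)
  P = {1,9}:  v_{1} + v_{9} = v_{6}  so sig = (2; 1)
  P = {4,7}:  v_{4} + v_{7} = v_{8}  so sig = (2; 1)
  P = {6,7}:  v_{6} + v_{7} = v_{1}  so sig = (2; 1)
  P = {8,9}:  v_{8} + v_{9} = v_{4}  so sig = (2; 1)
  P = {1,4}:  v_{1} + v_{4} = v_{6} + v_{8}  so sig = (2; 1,1)
  P = {3,6}:  v_{3} + v_{6} = v_{0} + v_{9}  so sig = (2; 1,1)
  P = {3,7}:  v_{3} + v_{7} = v_{0} + v_{2}  so sig = (2; 1,1)
  P = {3,8}:  v_{3} + v_{8} = v_{0} + v_{2} + v_{4}  so sig = (2; 1,1,1)
  P = {0,4,5}:  v_{0} + v_{4} + v_{5} = 0  so sig = (3; —)
  P = {0,2,9}:  v_{0} + v_{2} + v_{9} = v_{3}  so sig = (3; 1)
  P = {0,5,8}:  v_{0} + v_{5} + v_{8} = v_{7}  so sig = (3; 1)
  P = {3,4,5}:  v_{3} + v_{4} + v_{5} = v_{2} + v_{9}  so sig = (3; 1,1)

so the primitive-relation signature multiset is
[(2; —), (2; —), (2; 1), (2; 1), (2; 1), (2; 1), (2; 1), (2; 1), (2; 1,1), (2; 1,1), (2; 1,1), (2; 1,1,1), (3; —), (3; 1), (3; 1), (3; 1,1)]


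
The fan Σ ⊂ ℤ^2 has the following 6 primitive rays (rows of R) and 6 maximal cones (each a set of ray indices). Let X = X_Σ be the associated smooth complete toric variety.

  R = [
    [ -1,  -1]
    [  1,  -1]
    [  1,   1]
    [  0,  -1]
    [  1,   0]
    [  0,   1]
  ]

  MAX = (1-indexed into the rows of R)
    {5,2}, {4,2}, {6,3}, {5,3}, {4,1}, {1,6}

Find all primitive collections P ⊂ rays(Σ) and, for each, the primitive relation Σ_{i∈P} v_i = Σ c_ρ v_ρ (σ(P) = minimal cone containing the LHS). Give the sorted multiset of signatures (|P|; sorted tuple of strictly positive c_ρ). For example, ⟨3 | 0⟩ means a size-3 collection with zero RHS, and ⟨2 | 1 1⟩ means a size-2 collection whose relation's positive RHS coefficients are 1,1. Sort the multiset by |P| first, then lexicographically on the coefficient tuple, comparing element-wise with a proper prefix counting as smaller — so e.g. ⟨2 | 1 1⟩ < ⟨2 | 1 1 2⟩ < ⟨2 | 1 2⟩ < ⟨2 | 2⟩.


The 9 primitive collections of Σ (r=6, n=2):

  P={1,3}:  v_{1} + v_{3} = 0  ⇒ sig = ⟨2 | 0⟩
  P={4,6}:  v_{4} + v_{6} = 0  ⇒ sig = ⟨2 | 0⟩
  P={1,5}:  v_{1} + v_{5} = v_{4}  ⇒ sig = ⟨2 | 1⟩
  P={2,6}:  v_{2} + v_{6} = v_{5}  ⇒ sig = ⟨2 | 1⟩
  P={3,4}:  v_{3} + v_{4} = v_{5}  ⇒ sig = ⟨2 | 1⟩
  P={4,5}:  v_{4} + v_{5} = v_{2}  ⇒ sig = ⟨2 | 1⟩
  P={5,6}:  v_{5} + v_{6} = v_{3}  ⇒ sig = ⟨2 | 1⟩
  P={1,2}:  v_{1} + v_{2} = 2·v_{4}  ⇒ sig = ⟨2 | 2⟩
  P={2,3}:  v_{2} + v_{3} = 2·v_{5}  ⇒ sig = ⟨2 | 2⟩

so the primitive-relation signature multiset is
    |P|=2: 9 collections, coeffs (), (), (1), (1), (1), (1), (1), (2), (2)


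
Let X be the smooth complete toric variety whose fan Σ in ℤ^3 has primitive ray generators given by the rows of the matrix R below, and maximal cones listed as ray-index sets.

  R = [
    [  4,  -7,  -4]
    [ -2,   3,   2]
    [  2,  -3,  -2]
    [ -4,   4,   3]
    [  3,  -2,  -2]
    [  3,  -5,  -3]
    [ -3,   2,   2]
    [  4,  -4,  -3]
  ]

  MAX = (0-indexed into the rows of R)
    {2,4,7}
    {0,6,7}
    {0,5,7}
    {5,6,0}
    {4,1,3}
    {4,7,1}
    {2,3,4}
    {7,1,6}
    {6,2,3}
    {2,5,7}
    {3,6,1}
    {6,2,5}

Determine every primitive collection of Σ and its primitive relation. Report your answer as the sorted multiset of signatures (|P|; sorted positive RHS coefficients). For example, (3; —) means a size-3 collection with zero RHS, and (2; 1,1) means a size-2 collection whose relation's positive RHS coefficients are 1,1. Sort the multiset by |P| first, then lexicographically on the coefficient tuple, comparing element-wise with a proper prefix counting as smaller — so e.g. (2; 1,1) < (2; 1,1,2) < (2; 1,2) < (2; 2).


12 collections generate NE(X_Σ); each relation:

  P = {1,2}:  v_{1} + v_{2} = 0  ⟹  sig = (2; —)
  P = {3,7}:  v_{3} + v_{7} = 0  ⟹  sig = (2; —)
  P = {4,6}:  v_{4} + v_{6} = 0  ⟹  sig = (2; —)
  P = {0,3}:  v_{0} + v_{3} = v_{5} + v_{6}  ⟹  sig = (2; 1,1)
  P = {0,4}:  v_{0} + v_{4} = v_{5} + v_{7}  ⟹  sig = (2; 1,1)
  P = {1,5}:  v_{1} + v_{5} = v_{6} + v_{7}  ⟹  sig = (2; 1,1)
  P = {3,5}:  v_{3} + v_{5} = v_{2} + v_{6}  ⟹  sig = (2; 1,1)
  P = {4,5}:  v_{4} + v_{5} = v_{2} + v_{7}  ⟹  sig = (2; 1,1)
  P = {0,2}:  v_{0} + v_{2} = 2·v_{5}  ⟹  sig = (2; 2)
  P = {0,1}:  v_{0} + v_{1} = 2·v_{6} + 2·v_{7}  ⟹  sig = (2; 2,2)
  P = {2,6,7}:  v_{2} + v_{6} + v_{7} = v_{5}  ⟹  sig = (3; 1)
  P = {5,6,7}:  v_{5} + v_{6} + v_{7} = v_{0}  ⟹  sig = (3; 1)

Sorted signature multiset PRS(X):
[(2; —), (2; —), (2; —), (2; 1,1), (2; 1,1), (2; 1,1), (2; 1,1), (2; 1,1), (2; 2), (2; 2,2), (3; 1), (3; 1)]


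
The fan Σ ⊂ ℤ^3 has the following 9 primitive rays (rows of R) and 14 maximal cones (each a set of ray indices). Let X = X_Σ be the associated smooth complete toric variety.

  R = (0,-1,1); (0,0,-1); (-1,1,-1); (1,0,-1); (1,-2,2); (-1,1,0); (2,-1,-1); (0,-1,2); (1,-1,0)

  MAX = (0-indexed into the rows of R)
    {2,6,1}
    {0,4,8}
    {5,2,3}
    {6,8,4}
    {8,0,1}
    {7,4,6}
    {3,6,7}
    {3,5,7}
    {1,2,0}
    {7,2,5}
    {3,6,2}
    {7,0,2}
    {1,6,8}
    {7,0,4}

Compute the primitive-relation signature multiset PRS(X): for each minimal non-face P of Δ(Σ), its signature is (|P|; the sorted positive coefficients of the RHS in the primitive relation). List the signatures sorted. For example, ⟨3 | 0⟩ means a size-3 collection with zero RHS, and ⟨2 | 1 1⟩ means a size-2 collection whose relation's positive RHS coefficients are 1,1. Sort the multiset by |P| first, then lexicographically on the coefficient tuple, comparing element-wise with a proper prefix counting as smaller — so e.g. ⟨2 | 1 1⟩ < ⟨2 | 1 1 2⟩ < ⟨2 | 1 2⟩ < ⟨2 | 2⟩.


|primitive collections| = 17. Relations:

  • {5,8}:  v_{5} + v_{8} = 0  ⇒ sig = ⟨2 | 0⟩
  • {0,3}:  v_{0} + v_{3} = v_{8}  ⇒ sig = ⟨2 | 1⟩
  • {1,5}:  v_{1} + v_{5} = v_{2}  ⇒ sig = ⟨2 | 1⟩
  • {1,7}:  v_{1} + v_{7} = v_{0}  ⇒ sig = ⟨2 | 1⟩
  • {2,4}:  v_{2} + v_{4} = v_{0}  ⇒ sig = ⟨2 | 1⟩
  • {2,8}:  v_{2} + v_{8} = v_{1}  ⇒ sig = ⟨2 | 1⟩
  • {3,8}:  v_{3} + v_{8} = v_{6}  ⇒ sig = ⟨2 | 1⟩
  • {4,5}:  v_{4} + v_{5} = v_{7}  ⇒ sig = ⟨2 | 1⟩
  • {5,6}:  v_{5} + v_{6} = v_{3}  ⇒ sig = ⟨2 | 1⟩
  • {7,8}:  v_{7} + v_{8} = v_{4}  ⇒ sig = ⟨2 | 1⟩
  • {0,5}:  v_{0} + v_{5} = v_{2} + v_{7}  ⇒ sig = ⟨2 | 1 1⟩
  • {1,3}:  v_{1} + v_{3} = v_{2} + v_{6}  ⇒ sig = ⟨2 | 1 1⟩
  • {1,4}:  v_{1} + v_{4} = v_{0} + v_{8}  ⇒ sig = ⟨2 | 1 1⟩
  • {3,4}:  v_{3} + v_{4} = v_{6} + v_{7}  ⇒ sig = ⟨2 | 1 1⟩
  • {0,6}:  v_{0} + v_{6} = 2·v_{8}  ⇒ sig = ⟨2 | 2⟩
  • {2,3,7}:  v_{2} + v_{3} + v_{7} = 0  ⇒ sig = ⟨3 | 0⟩
  • {2,6,7}:  v_{2} + v_{6} + v_{7} = v_{8}  ⇒ sig = ⟨3 | 1⟩

so the primitive-relation signature multiset is
    |P|=2: 15 collections, coeffs (), (1), (1), (1), (1), (1), (1), (1), (1), (1), (1,1), (1,1), (1,1), (1,1), (2)
    |P|=3: 2 collections, coeffs (), (1)


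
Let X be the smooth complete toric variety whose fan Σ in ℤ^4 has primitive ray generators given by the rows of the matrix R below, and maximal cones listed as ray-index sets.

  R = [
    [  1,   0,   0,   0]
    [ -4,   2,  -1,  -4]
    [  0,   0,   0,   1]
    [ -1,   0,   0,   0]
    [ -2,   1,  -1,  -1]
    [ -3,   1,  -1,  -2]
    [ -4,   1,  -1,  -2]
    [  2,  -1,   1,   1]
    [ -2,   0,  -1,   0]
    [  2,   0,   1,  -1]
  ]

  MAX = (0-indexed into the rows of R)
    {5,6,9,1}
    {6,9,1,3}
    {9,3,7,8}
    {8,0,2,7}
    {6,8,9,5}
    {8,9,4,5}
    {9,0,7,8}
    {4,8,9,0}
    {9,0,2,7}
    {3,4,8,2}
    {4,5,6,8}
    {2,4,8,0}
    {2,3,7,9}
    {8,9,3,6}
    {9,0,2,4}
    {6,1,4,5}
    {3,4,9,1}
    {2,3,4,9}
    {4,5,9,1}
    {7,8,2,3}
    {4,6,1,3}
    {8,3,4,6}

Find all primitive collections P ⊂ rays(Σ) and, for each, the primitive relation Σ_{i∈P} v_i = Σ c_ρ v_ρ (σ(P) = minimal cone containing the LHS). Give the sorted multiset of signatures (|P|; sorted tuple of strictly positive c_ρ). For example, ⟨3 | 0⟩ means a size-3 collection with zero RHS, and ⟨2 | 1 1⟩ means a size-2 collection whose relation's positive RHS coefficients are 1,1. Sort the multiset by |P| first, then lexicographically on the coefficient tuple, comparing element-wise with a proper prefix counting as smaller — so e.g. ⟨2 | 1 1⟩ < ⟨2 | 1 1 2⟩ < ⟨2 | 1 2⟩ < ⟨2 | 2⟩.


Primitive collections (16):

  • {0,3}:  v_{0} + v_{3} = 0  so sig = ⟨2 | 0⟩
  • {4,7}:  v_{4} + v_{7} = 0  so sig = ⟨2 | 0⟩
  • {0,6}:  v_{0} + v_{6} = v_{5}  so sig = ⟨2 | 1⟩
  • {3,5}:  v_{3} + v_{5} = v_{6}  so sig = ⟨2 | 1⟩
  • {1,7}:  v_{1} + v_{7} = v_{6} + v_{9}  so sig = ⟨2 | 1 1⟩
  • {2,5}:  v_{2} + v_{5} = v_{3} + v_{4}  so sig = ⟨2 | 1 1⟩
  • {0,1}:  v_{0} + v_{1} = v_{4} + v_{5} + v_{9}  so sig = ⟨2 | 1 1 1⟩
  • {0,5}:  v_{0} + v_{5} = v_{4} + v_{8} + v_{9}  so sig = ⟨2 | 1 1 1⟩
  • {5,7}:  v_{5} + v_{7} = v_{3} + v_{8} + v_{9}  so sig = ⟨2 | 1 1 1⟩
  • {6,7}:  v_{6} + v_{7} = 2·v_{3} + v_{8} + v_{9}  so sig = ⟨2 | 1 1 2⟩
  • {2,6}:  v_{2} + v_{6} = 2·v_{3} + v_{4}  so sig = ⟨2 | 1 2⟩
  • {1,2}:  v_{1} + v_{2} = 2·v_{3} + 2·v_{4} + v_{9}  so sig = ⟨2 | 1 2 2⟩
  • {1,8}:  v_{1} + v_{8} = 2·v_{5}  so sig = ⟨2 | 2⟩
  • {2,8,9}:  v_{2} + v_{8} + v_{9} = 0  so sig = ⟨3 | 0⟩
  • {4,6,9}:  v_{4} + v_{6} + v_{9} = v_{1}  so sig = ⟨3 | 1⟩
  • {3,4,8,9}:  v_{3} + v_{4} + v_{8} + v_{9} = v_{5}  so sig = ⟨4 | 1⟩

so the primitive-relation signature multiset is
    |P|=2: 13 collections, coeffs (), (), (1), (1), (1,1), (1,1), (1,1,1), (1,1,1), (1,1,1), (1,1,2), (1,2), (1,2,2), (2)
    |P|=3: 2 collections, coeffs (), (1)
    |P|=4: 1 collection, coeffs (1)


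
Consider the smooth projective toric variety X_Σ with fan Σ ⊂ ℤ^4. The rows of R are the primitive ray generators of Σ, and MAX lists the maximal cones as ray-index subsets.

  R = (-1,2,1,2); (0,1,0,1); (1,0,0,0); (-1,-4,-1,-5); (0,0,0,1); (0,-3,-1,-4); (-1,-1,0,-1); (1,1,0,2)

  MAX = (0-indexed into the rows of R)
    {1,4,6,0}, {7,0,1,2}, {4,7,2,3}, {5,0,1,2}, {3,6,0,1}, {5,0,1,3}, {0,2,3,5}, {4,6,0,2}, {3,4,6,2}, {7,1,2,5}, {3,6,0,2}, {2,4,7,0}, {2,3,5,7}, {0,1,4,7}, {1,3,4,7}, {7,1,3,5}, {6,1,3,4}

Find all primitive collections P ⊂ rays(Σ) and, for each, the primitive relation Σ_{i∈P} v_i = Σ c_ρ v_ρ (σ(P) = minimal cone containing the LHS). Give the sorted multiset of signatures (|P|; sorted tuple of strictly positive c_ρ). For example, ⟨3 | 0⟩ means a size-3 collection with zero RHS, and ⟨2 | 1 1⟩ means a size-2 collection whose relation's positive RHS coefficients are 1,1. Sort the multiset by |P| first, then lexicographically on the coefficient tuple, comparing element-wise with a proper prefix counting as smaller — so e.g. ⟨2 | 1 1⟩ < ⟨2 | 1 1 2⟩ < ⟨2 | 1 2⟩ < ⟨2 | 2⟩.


Δ(Σ) — 8 vertices, 9 min non-faces:

  {5,6}:  v_{5} + v_{6} = v_{3}  →  sig = ⟨2 | 1⟩
  {6,7}:  v_{6} + v_{7} = v_{4}  →  sig = ⟨2 | 1⟩
  {4,5}:  v_{4} + v_{5} = v_{3} + v_{7}  →  sig = ⟨2 | 1 1⟩
  {0,5,7}:  v_{0} + v_{5} + v_{7} = 0  →  sig = ⟨3 | 0⟩
  {1,2,6}:  v_{1} + v_{2} + v_{6} = 0  →  sig = ⟨3 | 0⟩
  {0,3,7}:  v_{0} + v_{3} + v_{7} = v_{6}  →  sig = ⟨3 | 1⟩
  {1,2,3}:  v_{1} + v_{2} + v_{3} = v_{5}  →  sig = ⟨3 | 1⟩
  {1,2,4}:  v_{1} + v_{2} + v_{4} = v_{7}  →  sig = ⟨3 | 1⟩
  {0,3,4}:  v_{0} + v_{3} + v_{4} = 2·v_{6}  →  sig = ⟨3 | 2⟩

so the primitive-relation signature multiset is
[⟨2 | 1⟩, ⟨2 | 1⟩, ⟨2 | 1 1⟩, ⟨3 | 0⟩, ⟨3 | 0⟩, ⟨3 | 1⟩, ⟨3 | 1⟩, ⟨3 | 1⟩, ⟨3 | 2⟩]


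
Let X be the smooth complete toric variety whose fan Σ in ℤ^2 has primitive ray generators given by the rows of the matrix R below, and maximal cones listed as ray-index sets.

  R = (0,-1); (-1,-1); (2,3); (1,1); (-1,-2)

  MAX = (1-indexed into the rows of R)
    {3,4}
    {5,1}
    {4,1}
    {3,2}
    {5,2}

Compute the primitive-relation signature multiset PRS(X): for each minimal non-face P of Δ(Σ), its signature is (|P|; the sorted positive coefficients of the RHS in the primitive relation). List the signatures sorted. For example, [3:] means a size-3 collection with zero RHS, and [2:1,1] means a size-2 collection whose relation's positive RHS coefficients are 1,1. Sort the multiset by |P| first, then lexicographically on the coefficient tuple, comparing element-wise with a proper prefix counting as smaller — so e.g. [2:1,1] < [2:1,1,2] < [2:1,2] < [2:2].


Σ has 5 primitive collections:

  P={2,4}:  v_{2} + v_{4} = 0  →  sig = [2:]
  P={1,2}:  v_{1} + v_{2} = v_{5}  →  sig = [2:1]
  P={3,5}:  v_{3} + v_{5} = v_{4}  →  sig = [2:1]
  P={4,5}:  v_{4} + v_{5} = v_{1}  →  sig = [2:1]
  P={1,3}:  v_{1} + v_{3} = 2·v_{4}  →  sig = [2:2]

so the primitive-relation signature multiset is
[[2:], [2:1], [2:1], [2:1], [2:2]]


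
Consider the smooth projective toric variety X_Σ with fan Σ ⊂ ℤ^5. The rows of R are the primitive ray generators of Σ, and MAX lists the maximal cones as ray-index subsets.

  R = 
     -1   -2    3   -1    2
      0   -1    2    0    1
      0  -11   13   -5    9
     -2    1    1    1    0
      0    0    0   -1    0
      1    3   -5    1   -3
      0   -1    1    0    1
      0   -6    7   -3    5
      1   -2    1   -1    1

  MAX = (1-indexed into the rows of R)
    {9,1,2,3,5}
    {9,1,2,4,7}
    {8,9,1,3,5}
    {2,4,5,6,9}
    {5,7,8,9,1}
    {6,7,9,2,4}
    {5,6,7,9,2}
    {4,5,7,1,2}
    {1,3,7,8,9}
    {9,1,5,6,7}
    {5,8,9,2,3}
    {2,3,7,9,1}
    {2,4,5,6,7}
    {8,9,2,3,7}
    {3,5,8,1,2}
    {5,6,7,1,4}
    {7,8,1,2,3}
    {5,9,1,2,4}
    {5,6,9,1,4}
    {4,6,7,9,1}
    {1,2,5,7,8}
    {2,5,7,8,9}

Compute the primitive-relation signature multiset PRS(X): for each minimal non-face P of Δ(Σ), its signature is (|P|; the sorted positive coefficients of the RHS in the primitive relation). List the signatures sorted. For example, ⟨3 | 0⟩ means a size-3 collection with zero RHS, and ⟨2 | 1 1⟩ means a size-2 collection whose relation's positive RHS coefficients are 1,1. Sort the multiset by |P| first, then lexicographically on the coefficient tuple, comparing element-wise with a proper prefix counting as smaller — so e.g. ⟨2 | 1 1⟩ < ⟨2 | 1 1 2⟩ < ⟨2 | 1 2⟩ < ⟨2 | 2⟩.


9 collections generate NE(X_Σ); each relation:

  {3,6}:  v_{3} + v_{6} = v_{8} + v_{9}  ⇒ sig = ⟨2 | 1 1⟩
  {6,8}:  v_{6} + v_{8} = v_{5} + v_{7} + v_{9}  ⇒ sig = ⟨2 | 1 1 1⟩
  {4,8}:  v_{4} + v_{8} = 2·v_{1} + v_{2}  ⇒ sig = ⟨2 | 1 2⟩
  {3,4}:  v_{3} + v_{4} = 3·v_{1} + 2·v_{2} + v_{9}  ⇒ sig = ⟨2 | 1 2 3⟩
  {1,2,6}:  v_{1} + v_{2} + v_{6} = 0  ⇒ sig = ⟨3 | 0⟩
  {3,5,7}:  v_{3} + v_{5} + v_{7} = 2·v_{8}  ⇒ sig = ⟨3 | 2⟩
  {1,2,8,9}:  v_{1} + v_{2} + v_{8} + v_{9} = v_{3}  ⇒ sig = ⟨4 | 1⟩
  {4,5,7,9}:  v_{4} + v_{5} + v_{7} + v_{9} = v_{1}  ⇒ sig = ⟨4 | 1⟩
  {1,2,5,7,9}:  v_{1} + v_{2} + v_{5} + v_{7} + v_{9} = v_{8}  ⇒ sig = ⟨5 | 1⟩

so the primitive-relation signature multiset is
[⟨2 | 1 1⟩, ⟨2 | 1 1 1⟩, ⟨2 | 1 2⟩, ⟨2 | 1 2 3⟩, ⟨3 | 0⟩, ⟨3 | 2⟩, ⟨4 | 1⟩, ⟨4 | 1⟩, ⟨5 | 1⟩]


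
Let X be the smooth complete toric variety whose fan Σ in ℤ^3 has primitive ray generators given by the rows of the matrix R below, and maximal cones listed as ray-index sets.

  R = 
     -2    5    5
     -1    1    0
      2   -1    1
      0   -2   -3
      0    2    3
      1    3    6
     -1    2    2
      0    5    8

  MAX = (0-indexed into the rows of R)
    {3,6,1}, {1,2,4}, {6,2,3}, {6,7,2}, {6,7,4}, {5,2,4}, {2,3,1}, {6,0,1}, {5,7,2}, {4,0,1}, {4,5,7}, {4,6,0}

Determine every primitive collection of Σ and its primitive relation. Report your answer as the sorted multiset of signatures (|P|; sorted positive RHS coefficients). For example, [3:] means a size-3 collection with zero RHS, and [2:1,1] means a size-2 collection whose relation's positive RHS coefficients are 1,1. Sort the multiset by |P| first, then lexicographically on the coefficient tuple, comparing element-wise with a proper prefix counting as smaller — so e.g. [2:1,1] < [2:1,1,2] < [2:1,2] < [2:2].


Minimal non-faces — 14 found among 8 rays, 12 max cones:

  • {3,4}:  v_{3} + v_{4} = 0  ⇒ sig = [2:]
  • {5,6}:  v_{5} + v_{6} = v_{7}  ⇒ sig = [2:1]
  • {0,3}:  v_{0} + v_{3} = v_{1} + v_{6}  ⇒ sig = [2:1,1]
  • {3,5}:  v_{3} + v_{5} = v_{2} + v_{6}  ⇒ sig = [2:1,1]
  • {1,7}:  v_{1} + v_{7} = 2·v_{4} + v_{6}  ⇒ sig = [2:1,2]
  • {3,7}:  v_{3} + v_{7} = v_{2} + 2·v_{6}  ⇒ sig = [2:1,2]
  • {0,5}:  v_{0} + v_{5} = 3·v_{4} + v_{6}  ⇒ sig = [2:1,3]
  • {0,2}:  v_{0} + v_{2} = 2·v_{4}  ⇒ sig = [2:2]
  • {1,5}:  v_{1} + v_{5} = 2·v_{4}  ⇒ sig = [2:2]
  • {0,7}:  v_{0} + v_{7} = 3·v_{4} + 2·v_{6}  ⇒ sig = [2:2,3]
  • {1,2,6}:  v_{1} + v_{2} + v_{6} = v_{4}  ⇒ sig = [3:1]
  • {1,4,6}:  v_{1} + v_{4} + v_{6} = v_{0}  ⇒ sig = [3:1]
  • {2,4,6}:  v_{2} + v_{4} + v_{6} = v_{5}  ⇒ sig = [3:1]
  • {2,4,7}:  v_{2} + v_{4} + v_{7} = 2·v_{5}  ⇒ sig = [3:2]

Hence PRS(X_Σ) =
[[2:], [2:1], [2:1,1], [2:1,1], [2:1,2], [2:1,2], [2:1,3], [2:2], [2:2], [2:2,3], [3:1], [3:1], [3:1], [3:2]]


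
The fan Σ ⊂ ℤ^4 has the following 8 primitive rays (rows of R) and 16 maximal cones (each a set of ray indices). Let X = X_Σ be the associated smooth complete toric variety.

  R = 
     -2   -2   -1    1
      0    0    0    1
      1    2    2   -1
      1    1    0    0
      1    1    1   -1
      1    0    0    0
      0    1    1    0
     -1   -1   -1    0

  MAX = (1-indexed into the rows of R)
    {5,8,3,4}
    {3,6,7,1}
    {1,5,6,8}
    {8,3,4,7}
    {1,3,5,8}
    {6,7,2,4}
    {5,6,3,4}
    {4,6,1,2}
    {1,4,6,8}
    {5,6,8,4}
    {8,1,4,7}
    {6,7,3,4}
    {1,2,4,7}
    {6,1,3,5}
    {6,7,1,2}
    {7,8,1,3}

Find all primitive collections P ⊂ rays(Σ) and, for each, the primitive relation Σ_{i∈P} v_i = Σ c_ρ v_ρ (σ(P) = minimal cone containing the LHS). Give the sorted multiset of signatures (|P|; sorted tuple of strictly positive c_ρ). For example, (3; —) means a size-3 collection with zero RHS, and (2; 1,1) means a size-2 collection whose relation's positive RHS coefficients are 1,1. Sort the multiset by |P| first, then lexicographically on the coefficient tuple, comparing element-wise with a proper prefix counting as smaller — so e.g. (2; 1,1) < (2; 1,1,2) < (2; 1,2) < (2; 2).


Primitive collections (9):

  {5,7}:  v_{5} + v_{7} = v_{3} — sig = (2; 1)
  {2,5}:  v_{2} + v_{5} = v_{6} + v_{7} — sig = (2; 1,1)
  {2,8}:  v_{2} + v_{8} = v_{1} + v_{4} — sig = (2; 1,1)
  {2,3}:  v_{2} + v_{3} = v_{6} + 2·v_{7} — sig = (2; 1,2)
  {1,4,5}:  v_{1} + v_{4} + v_{5} = 0 — sig = (3; —)
  {6,7,8}:  v_{6} + v_{7} + v_{8} = 0 — sig = (3; —)
  {1,3,4}:  v_{1} + v_{3} + v_{4} = v_{7} — sig = (3; 1)
  {3,6,8}:  v_{3} + v_{6} + v_{8} = v_{5} — sig = (3; 1)
  {1,4,6,7}:  v_{1} + v_{4} + v_{6} + v_{7} = v_{2} — sig = (4; 1)

Sorted signature multiset PRS(X):
[(2; 1), (2; 1,1), (2; 1,1), (2; 1,2), (3; —), (3; —), (3; 1), (3; 1), (4; 1)]


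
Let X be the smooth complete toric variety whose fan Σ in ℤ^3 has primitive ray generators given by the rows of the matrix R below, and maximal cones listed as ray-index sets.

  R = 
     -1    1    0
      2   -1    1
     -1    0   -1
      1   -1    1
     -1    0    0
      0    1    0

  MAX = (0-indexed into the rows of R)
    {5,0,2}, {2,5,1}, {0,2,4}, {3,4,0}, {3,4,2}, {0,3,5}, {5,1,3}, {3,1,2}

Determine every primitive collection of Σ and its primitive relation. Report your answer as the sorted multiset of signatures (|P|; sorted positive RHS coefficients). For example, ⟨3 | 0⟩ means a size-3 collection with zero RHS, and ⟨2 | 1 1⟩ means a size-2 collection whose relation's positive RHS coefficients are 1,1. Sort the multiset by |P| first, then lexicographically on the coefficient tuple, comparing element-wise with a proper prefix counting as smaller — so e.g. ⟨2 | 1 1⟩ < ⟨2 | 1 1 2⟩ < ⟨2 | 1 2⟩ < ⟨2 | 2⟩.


Minimal non-faces — 5 found among 6 rays, 8 max cones:

  {1,4}:  v_{1} + v_{4} = v_{3}  so sig = ⟨2 | 1⟩
  {4,5}:  v_{4} + v_{5} = v_{0}  so sig = ⟨2 | 1⟩
  {0,1}:  v_{0} + v_{1} = v_{3} + v_{5}  so sig = ⟨2 | 1 1⟩
  {2,3,5}:  v_{2} + v_{3} + v_{5} = 0  so sig = ⟨3 | 0⟩
  {0,2,3}:  v_{0} + v_{2} + v_{3} = v_{4}  so sig = ⟨3 | 1⟩

Hence PRS(X_Σ) =
{ ⟨2 | 1⟩ ×2,  ⟨2 | 1 1⟩,  ⟨3 | 0⟩,  ⟨3 | 1⟩ }


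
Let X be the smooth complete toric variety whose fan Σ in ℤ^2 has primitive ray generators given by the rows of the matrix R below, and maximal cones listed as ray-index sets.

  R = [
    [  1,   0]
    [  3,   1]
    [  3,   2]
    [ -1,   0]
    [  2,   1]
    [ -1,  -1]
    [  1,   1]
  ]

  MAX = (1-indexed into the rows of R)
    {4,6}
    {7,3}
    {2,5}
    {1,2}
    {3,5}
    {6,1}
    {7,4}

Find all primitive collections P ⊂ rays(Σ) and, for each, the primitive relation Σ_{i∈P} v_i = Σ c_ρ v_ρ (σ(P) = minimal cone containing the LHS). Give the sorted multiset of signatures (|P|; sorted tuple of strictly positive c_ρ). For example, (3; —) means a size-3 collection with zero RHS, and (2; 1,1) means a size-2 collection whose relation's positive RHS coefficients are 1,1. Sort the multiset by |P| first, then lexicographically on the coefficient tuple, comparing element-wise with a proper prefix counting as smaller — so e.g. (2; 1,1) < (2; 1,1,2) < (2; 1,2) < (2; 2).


14 minimal non-faces of Δ(Σ) (on 7 rays):

  • {1,4}:  v_{1} + v_{4} = 0  so sig = (2; —)
  • {6,7}:  v_{6} + v_{7} = 0  so sig = (2; —)
  • {1,5}:  v_{1} + v_{5} = v_{2}  so sig = (2; 1)
  • {1,7}:  v_{1} + v_{7} = v_{5}  so sig = (2; 1)
  • {2,4}:  v_{2} + v_{4} = v_{5}  so sig = (2; 1)
  • {3,6}:  v_{3} + v_{6} = v_{5}  so sig = (2; 1)
  • {4,5}:  v_{4} + v_{5} = v_{7}  so sig = (2; 1)
  • {5,6}:  v_{5} + v_{6} = v_{1}  so sig = (2; 1)
  • {5,7}:  v_{5} + v_{7} = v_{3}  so sig = (2; 1)
  • {1,3}:  v_{1} + v_{3} = 2·v_{5}  so sig = (2; 2)
  • {2,6}:  v_{2} + v_{6} = 2·v_{1}  so sig = (2; 2)
  • {2,7}:  v_{2} + v_{7} = 2·v_{5}  so sig = (2; 2)
  • {3,4}:  v_{3} + v_{4} = 2·v_{7}  so sig = (2; 2)
  • {2,3}:  v_{2} + v_{3} = 3·v_{5}  so sig = (2; 3)

so the primitive-relation signature multiset is
    (2; —)
    (2; —)
    (2; 1)
    (2; 1)
    (2; 1)
    (2; 1)
    (2; 1)
    (2; 1)
    (2; 1)
    (2; 2)
    (2; 2)
    (2; 2)
    (2; 2)
    (2; 3)


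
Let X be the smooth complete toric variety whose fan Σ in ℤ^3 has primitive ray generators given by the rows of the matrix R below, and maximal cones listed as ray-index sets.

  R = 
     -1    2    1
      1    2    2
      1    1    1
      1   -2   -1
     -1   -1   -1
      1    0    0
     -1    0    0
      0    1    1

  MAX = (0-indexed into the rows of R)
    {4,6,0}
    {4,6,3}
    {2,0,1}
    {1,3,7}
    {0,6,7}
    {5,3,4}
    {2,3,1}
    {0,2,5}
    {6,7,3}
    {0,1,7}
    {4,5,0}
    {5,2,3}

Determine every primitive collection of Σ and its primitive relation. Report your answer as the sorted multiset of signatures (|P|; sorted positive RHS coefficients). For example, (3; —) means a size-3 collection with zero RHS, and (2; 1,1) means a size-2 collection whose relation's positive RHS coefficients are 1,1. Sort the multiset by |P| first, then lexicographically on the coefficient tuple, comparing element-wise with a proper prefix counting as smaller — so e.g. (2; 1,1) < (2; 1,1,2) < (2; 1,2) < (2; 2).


Primitive collections (10):

  P = {0,3}:  v_{0} + v_{3} = 0  →  sig = (2; —)
  P = {2,4}:  v_{2} + v_{4} = 0  →  sig = (2; —)
  P = {5,6}:  v_{5} + v_{6} = 0  →  sig = (2; —)
  P = {1,4}:  v_{1} + v_{4} = v_{7}  →  sig = (2; 1)
  P = {2,6}:  v_{2} + v_{6} = v_{7}  →  sig = (2; 1)
  P = {2,7}:  v_{2} + v_{7} = v_{1}  →  sig = (2; 1)
  P = {4,7}:  v_{4} + v_{7} = v_{6}  →  sig = (2; 1)
  P = {5,7}:  v_{5} + v_{7} = v_{2}  →  sig = (2; 1)
  P = {1,5}:  v_{1} + v_{5} = 2·v_{2}  →  sig = (2; 2)
  P = {1,6}:  v_{1} + v_{6} = 2·v_{7}  →  sig = (2; 2)

so the primitive-relation signature multiset is
    |P|=2: 10 collections, coeffs (), (), (), (1), (1), (1), (1), (1), (2), (2)


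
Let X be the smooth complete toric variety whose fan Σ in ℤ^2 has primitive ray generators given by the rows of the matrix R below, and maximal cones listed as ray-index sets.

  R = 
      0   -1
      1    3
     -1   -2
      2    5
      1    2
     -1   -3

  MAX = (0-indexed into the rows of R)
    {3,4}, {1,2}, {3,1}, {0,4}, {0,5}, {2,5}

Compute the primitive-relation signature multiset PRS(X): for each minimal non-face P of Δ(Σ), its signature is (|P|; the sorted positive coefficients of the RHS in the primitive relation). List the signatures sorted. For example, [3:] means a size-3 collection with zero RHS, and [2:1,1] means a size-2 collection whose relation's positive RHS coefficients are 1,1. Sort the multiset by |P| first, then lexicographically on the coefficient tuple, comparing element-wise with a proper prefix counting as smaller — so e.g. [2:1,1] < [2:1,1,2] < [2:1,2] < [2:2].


Minimal non-faces — 9 found among 6 rays, 6 max cones:

  • {1,5}:  v_{1} + v_{5} = 0  so sig = [2:]
  • {2,4}:  v_{2} + v_{4} = 0  so sig = [2:]
  • {0,1}:  v_{0} + v_{1} = v_{4}  so sig = [2:1]
  • {0,2}:  v_{0} + v_{2} = v_{5}  so sig = [2:1]
  • {1,4}:  v_{1} + v_{4} = v_{3}  so sig = [2:1]
  • {2,3}:  v_{2} + v_{3} = v_{1}  so sig = [2:1]
  • {3,5}:  v_{3} + v_{5} = v_{4}  so sig = [2:1]
  • {4,5}:  v_{4} + v_{5} = v_{0}  so sig = [2:1]
  • {0,3}:  v_{0} + v_{3} = 2·v_{4}  so sig = [2:2]

Sorted signature multiset PRS(X):
[[2:], [2:], [2:1], [2:1], [2:1], [2:1], [2:1], [2:1], [2:2]]
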